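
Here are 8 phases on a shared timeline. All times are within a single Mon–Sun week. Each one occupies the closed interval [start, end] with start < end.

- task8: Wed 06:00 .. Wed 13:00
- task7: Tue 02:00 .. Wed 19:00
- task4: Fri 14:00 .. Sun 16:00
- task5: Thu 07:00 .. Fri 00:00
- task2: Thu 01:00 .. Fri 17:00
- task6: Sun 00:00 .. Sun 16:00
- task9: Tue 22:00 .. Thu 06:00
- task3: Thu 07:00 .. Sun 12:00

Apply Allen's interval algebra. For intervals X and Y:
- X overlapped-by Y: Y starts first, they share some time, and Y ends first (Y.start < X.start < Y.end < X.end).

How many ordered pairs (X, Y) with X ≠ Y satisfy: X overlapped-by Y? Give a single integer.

Checking all 56 ordered pairs for relation 'overlapped-by'; matching pairs in alphabetical order:
(task2, task9): task2 overlapped-by task9 ✓
(task3, task2): task3 overlapped-by task2 ✓
(task4, task2): task4 overlapped-by task2 ✓
(task4, task3): task4 overlapped-by task3 ✓
(task6, task3): task6 overlapped-by task3 ✓
(task9, task7): task9 overlapped-by task7 ✓
Count: 6.

6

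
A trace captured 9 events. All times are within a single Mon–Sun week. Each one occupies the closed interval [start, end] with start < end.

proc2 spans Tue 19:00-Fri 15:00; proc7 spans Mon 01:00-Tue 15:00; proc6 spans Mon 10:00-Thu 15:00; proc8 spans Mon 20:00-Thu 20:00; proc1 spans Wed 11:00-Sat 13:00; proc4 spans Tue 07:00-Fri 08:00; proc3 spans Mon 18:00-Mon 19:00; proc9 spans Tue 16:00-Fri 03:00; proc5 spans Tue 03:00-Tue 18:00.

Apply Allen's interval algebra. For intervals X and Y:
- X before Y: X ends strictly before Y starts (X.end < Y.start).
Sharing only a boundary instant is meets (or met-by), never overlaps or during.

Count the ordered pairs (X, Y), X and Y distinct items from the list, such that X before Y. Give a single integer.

Checking all 72 ordered pairs for relation 'before'; matching pairs in alphabetical order:
(proc3, proc1): proc3 before proc1 ✓
(proc3, proc2): proc3 before proc2 ✓
(proc3, proc4): proc3 before proc4 ✓
(proc3, proc5): proc3 before proc5 ✓
(proc3, proc8): proc3 before proc8 ✓
(proc3, proc9): proc3 before proc9 ✓
(proc5, proc1): proc5 before proc1 ✓
(proc5, proc2): proc5 before proc2 ✓
(proc7, proc1): proc7 before proc1 ✓
(proc7, proc2): proc7 before proc2 ✓
(proc7, proc9): proc7 before proc9 ✓
Count: 11.

11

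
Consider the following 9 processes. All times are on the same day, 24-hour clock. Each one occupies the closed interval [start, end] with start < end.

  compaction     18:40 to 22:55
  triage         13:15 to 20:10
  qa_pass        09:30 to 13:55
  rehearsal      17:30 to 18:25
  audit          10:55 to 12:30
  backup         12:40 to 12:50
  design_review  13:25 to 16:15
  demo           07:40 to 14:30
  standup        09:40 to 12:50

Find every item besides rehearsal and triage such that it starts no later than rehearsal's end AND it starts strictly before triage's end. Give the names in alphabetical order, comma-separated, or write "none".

Conditions: its start is no later than rehearsal's end (X.start <= 18:25) AND its start is strictly before triage's end (X.start < 20:10).
audit: start 10:55 <= 18:25? ✓; start 10:55 < 20:10? ✓ → yes.
backup: start 12:40 <= 18:25? ✓; start 12:40 < 20:10? ✓ → yes.
compaction: start 18:40 <= 18:25? ✗; start 18:40 < 20:10? ✓ → no.
demo: start 07:40 <= 18:25? ✓; start 07:40 < 20:10? ✓ → yes.
design_review: start 13:25 <= 18:25? ✓; start 13:25 < 20:10? ✓ → yes.
qa_pass: start 09:30 <= 18:25? ✓; start 09:30 < 20:10? ✓ → yes.
standup: start 09:40 <= 18:25? ✓; start 09:40 < 20:10? ✓ → yes.
Result: audit, backup, demo, design_review, qa_pass, standup.

audit, backup, demo, design_review, qa_pass, standup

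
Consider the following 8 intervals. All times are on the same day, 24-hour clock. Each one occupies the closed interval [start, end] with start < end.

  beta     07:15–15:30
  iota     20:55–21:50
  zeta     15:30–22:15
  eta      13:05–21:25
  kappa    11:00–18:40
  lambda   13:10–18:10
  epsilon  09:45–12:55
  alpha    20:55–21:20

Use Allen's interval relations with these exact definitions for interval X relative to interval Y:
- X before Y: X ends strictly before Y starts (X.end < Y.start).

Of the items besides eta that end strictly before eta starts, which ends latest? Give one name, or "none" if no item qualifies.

Target eta = [13:05, 21:25].
alpha [20:55, 21:20] → during → excluded.
beta [07:15, 15:30] → overlaps → excluded.
epsilon [09:45, 12:55] → before → candidate.
iota [20:55, 21:50] → overlapped-by → excluded.
kappa [11:00, 18:40] → overlaps → excluded.
lambda [13:10, 18:10] → during → excluded.
zeta [15:30, 22:15] → overlapped-by → excluded.
Among candidates, latest end is 12:55 → epsilon.

epsilon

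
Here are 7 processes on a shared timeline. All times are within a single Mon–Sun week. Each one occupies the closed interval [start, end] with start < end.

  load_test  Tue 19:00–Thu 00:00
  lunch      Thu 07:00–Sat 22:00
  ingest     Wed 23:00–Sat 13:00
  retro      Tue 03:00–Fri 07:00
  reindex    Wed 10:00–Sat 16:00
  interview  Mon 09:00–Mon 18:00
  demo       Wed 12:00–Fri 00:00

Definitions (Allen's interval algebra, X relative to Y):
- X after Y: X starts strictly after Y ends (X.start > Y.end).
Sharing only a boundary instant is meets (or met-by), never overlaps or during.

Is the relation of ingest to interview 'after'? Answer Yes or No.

Yes

ingest = [Wed 23:00, Sat 13:00], interview = [Mon 09:00, Mon 18:00].
Actual relation of ingest to interview: after.
Asked whether 'after' holds → Yes.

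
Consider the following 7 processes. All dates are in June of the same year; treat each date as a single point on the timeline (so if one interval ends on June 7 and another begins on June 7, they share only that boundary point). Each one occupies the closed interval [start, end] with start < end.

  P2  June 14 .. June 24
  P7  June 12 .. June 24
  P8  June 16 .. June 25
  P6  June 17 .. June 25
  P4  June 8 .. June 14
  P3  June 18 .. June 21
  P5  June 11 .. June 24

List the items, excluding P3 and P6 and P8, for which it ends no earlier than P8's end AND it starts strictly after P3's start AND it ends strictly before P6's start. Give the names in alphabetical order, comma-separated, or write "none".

Conditions: its end is no earlier than P8's end (X.end >= June 25) AND its start is strictly after P3's start (X.start > June 18) AND its end is strictly before P6's start (X.end < June 17).
P2: end June 24 >= June 25? ✗; start June 14 > June 18? ✗; end June 24 < June 17? ✗ → no.
P4: end June 14 >= June 25? ✗; start June 8 > June 18? ✗; end June 14 < June 17? ✓ → no.
P5: end June 24 >= June 25? ✗; start June 11 > June 18? ✗; end June 24 < June 17? ✗ → no.
P7: end June 24 >= June 25? ✗; start June 12 > June 18? ✗; end June 24 < June 17? ✗ → no.
Result: none.

none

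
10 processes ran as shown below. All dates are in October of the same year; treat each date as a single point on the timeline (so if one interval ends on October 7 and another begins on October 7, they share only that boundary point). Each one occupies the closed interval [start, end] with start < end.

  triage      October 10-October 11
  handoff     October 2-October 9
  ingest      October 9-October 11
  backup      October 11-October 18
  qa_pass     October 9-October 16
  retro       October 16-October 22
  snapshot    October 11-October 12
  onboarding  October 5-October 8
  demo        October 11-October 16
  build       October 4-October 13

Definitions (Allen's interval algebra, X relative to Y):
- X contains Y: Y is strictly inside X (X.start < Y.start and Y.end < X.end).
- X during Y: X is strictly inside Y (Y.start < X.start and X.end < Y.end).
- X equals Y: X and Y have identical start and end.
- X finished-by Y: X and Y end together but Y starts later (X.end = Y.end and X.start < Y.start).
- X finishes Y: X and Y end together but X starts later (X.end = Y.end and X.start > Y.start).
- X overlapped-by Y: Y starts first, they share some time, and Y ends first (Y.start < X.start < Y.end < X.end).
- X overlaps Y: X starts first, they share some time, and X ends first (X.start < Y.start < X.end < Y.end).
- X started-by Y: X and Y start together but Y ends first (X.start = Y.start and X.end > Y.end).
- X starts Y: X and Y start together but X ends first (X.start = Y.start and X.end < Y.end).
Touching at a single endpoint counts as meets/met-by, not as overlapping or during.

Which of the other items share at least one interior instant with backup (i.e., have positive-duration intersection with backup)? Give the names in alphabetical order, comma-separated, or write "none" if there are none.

build, demo, qa_pass, retro, snapshot

Target backup = [October 11, October 18].
build [October 4, October 13] → overlaps → yes.
demo [October 11, October 16] → starts → yes.
handoff [October 2, October 9] → before → no.
ingest [October 9, October 11] → meets → no.
onboarding [October 5, October 8] → before → no.
qa_pass [October 9, October 16] → overlaps → yes.
retro [October 16, October 22] → overlapped-by → yes.
snapshot [October 11, October 12] → starts → yes.
triage [October 10, October 11] → meets → no.
Result: build, demo, qa_pass, retro, snapshot.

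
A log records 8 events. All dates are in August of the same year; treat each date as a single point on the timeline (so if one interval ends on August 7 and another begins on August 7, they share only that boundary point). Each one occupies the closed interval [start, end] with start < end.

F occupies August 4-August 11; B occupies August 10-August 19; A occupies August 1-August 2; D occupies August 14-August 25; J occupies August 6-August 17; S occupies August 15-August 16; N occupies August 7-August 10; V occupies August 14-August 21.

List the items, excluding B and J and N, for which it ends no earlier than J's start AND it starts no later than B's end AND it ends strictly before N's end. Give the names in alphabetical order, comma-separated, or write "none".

none

Conditions: its end is no earlier than J's start (X.end >= August 6) AND its start is no later than B's end (X.start <= August 19) AND its end is strictly before N's end (X.end < August 10).
A: end August 2 >= August 6? ✗; start August 1 <= August 19? ✓; end August 2 < August 10? ✓ → no.
D: end August 25 >= August 6? ✓; start August 14 <= August 19? ✓; end August 25 < August 10? ✗ → no.
F: end August 11 >= August 6? ✓; start August 4 <= August 19? ✓; end August 11 < August 10? ✗ → no.
S: end August 16 >= August 6? ✓; start August 15 <= August 19? ✓; end August 16 < August 10? ✗ → no.
V: end August 21 >= August 6? ✓; start August 14 <= August 19? ✓; end August 21 < August 10? ✗ → no.
Result: none.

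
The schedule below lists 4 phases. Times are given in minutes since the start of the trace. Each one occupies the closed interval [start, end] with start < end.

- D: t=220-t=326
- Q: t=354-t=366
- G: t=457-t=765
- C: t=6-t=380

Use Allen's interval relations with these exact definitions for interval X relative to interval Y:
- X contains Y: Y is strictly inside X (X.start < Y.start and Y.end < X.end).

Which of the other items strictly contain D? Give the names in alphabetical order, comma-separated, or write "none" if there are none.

C

Target D = [t=220, t=326].
C [t=6, t=380] → contains → yes.
G [t=457, t=765] → after → no.
Q [t=354, t=366] → after → no.
Result: C.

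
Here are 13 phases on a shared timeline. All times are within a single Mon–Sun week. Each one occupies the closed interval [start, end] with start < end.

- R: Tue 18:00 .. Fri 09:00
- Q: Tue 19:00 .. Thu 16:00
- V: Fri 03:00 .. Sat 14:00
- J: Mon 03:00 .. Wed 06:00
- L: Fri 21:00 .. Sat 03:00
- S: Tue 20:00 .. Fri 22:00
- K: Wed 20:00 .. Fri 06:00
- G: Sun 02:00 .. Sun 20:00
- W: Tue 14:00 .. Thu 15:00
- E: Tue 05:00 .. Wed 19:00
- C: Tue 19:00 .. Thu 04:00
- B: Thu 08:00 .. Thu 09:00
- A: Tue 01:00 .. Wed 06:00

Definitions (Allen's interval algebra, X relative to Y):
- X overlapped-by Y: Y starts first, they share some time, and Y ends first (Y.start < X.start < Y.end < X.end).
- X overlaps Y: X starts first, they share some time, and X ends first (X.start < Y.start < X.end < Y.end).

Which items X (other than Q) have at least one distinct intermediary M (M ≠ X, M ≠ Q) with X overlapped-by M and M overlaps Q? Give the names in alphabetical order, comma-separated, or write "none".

C, E, K, R, S, W

Target Q = [Tue 19:00, Thu 16:00].
Intermediaries M with M overlaps Q: A, E, J, W.
Via A — items with X overlapped-by A: C, E, R, S, W.
Via E — items with X overlapped-by E: C, R, S, W.
Via J — items with X overlapped-by J: C, E, R, S, W.
Via W — items with X overlapped-by W: K, R, S.
Union: C, E, K, R, S, W.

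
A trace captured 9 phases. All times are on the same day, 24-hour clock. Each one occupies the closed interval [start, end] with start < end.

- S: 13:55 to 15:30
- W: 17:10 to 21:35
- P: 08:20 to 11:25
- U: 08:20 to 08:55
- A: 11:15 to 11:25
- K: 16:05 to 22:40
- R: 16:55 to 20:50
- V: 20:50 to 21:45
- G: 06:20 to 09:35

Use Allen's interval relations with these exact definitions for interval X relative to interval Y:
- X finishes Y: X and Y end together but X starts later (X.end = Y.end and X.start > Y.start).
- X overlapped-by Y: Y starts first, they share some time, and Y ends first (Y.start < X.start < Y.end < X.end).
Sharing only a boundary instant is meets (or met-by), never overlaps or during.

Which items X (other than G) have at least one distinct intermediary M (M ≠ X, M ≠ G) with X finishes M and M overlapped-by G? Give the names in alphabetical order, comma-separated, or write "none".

Target G = [06:20, 09:35].
Intermediaries M with M overlapped-by G: P.
Via P — items with X finishes P: A.
Union: A.

A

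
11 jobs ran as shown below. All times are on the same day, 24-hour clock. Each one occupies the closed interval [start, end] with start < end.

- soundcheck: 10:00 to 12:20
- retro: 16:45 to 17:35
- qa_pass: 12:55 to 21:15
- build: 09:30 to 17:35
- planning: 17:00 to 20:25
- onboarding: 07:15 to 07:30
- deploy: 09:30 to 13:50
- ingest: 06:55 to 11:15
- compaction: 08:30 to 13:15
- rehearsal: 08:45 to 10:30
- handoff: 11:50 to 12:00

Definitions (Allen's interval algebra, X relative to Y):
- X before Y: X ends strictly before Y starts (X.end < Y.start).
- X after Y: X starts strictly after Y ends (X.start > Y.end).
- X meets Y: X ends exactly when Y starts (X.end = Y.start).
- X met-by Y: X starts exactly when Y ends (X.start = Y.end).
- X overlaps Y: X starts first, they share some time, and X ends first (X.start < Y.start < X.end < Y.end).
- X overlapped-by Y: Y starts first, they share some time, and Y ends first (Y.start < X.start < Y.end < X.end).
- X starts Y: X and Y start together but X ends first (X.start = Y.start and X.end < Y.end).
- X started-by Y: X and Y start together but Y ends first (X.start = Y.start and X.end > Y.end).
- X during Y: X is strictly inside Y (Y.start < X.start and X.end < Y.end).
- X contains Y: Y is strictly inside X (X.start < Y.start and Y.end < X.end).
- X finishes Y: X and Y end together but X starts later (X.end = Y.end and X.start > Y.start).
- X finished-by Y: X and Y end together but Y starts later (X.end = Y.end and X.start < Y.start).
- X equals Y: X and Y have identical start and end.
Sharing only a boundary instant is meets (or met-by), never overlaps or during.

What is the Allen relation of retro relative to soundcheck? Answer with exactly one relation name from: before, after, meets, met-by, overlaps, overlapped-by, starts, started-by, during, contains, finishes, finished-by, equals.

after

retro = [16:45, 17:35]; soundcheck = [10:00, 12:20].
Compare endpoints: retro.start > soundcheck.start, retro.start > soundcheck.end, retro.end > soundcheck.start, retro.end > soundcheck.end.
That pattern is 'after'.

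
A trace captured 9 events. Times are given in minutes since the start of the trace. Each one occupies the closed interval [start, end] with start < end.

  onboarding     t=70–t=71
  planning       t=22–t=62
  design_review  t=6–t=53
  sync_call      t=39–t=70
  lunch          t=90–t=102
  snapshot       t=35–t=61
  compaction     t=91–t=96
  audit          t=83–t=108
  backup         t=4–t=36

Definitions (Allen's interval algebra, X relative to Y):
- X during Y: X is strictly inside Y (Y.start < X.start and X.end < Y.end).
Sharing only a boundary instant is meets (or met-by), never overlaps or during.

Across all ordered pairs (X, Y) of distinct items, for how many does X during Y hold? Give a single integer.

4

Checking all 72 ordered pairs for relation 'during'; matching pairs in alphabetical order:
(compaction, audit): compaction during audit ✓
(compaction, lunch): compaction during lunch ✓
(lunch, audit): lunch during audit ✓
(snapshot, planning): snapshot during planning ✓
Count: 4.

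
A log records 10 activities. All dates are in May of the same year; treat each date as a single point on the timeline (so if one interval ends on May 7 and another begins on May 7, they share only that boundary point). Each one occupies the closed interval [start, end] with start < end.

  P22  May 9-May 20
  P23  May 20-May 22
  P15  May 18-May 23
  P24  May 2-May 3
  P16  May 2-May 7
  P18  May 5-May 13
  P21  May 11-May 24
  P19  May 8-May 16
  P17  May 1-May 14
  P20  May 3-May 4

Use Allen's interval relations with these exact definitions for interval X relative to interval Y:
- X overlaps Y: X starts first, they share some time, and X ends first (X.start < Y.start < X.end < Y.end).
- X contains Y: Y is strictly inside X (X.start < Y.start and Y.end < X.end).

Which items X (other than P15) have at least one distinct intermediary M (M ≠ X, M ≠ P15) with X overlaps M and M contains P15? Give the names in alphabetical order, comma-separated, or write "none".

P17, P18, P19, P22

Target P15 = [May 18, May 23].
Intermediaries M with M contains P15: P21.
Via P21 — items with X overlaps P21: P17, P18, P19, P22.
Union: P17, P18, P19, P22.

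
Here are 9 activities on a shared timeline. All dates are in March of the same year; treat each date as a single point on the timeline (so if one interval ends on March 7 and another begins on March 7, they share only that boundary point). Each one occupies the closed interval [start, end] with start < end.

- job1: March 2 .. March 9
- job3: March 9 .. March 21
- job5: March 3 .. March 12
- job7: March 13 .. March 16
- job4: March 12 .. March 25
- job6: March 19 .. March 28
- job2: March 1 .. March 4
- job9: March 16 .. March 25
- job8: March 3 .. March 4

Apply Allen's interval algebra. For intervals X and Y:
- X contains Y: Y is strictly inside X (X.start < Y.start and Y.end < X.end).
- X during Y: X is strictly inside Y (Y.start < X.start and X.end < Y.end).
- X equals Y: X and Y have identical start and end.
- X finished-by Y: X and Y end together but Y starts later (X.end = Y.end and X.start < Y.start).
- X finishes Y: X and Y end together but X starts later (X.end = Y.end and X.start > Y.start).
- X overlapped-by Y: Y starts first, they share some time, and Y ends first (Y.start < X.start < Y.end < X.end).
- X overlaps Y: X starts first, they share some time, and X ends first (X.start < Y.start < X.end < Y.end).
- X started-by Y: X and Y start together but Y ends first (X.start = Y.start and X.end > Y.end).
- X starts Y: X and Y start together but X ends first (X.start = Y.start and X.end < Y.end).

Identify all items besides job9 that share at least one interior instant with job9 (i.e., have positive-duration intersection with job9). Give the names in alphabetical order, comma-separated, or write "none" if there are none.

Target job9 = [March 16, March 25].
job1 [March 2, March 9] → before → no.
job2 [March 1, March 4] → before → no.
job3 [March 9, March 21] → overlaps → yes.
job4 [March 12, March 25] → finished-by → yes.
job5 [March 3, March 12] → before → no.
job6 [March 19, March 28] → overlapped-by → yes.
job7 [March 13, March 16] → meets → no.
job8 [March 3, March 4] → before → no.
Result: job3, job4, job6.

job3, job4, job6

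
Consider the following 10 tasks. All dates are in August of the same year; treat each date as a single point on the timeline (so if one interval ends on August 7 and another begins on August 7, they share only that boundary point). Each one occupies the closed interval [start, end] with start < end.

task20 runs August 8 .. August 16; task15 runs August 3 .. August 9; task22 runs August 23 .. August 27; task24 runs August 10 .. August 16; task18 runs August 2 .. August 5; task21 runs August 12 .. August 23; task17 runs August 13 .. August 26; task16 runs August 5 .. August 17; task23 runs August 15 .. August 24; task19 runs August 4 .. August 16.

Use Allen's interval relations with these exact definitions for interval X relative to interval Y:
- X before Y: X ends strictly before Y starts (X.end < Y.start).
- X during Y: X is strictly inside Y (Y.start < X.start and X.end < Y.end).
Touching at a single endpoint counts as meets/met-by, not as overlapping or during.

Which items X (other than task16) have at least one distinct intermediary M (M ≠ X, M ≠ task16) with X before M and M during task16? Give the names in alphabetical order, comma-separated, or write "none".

Target task16 = [August 5, August 17].
Intermediaries M with M during task16: task20, task24.
Via task20 — items with X before task20: task18.
Via task24 — items with X before task24: task15, task18.
Union: task15, task18.

task15, task18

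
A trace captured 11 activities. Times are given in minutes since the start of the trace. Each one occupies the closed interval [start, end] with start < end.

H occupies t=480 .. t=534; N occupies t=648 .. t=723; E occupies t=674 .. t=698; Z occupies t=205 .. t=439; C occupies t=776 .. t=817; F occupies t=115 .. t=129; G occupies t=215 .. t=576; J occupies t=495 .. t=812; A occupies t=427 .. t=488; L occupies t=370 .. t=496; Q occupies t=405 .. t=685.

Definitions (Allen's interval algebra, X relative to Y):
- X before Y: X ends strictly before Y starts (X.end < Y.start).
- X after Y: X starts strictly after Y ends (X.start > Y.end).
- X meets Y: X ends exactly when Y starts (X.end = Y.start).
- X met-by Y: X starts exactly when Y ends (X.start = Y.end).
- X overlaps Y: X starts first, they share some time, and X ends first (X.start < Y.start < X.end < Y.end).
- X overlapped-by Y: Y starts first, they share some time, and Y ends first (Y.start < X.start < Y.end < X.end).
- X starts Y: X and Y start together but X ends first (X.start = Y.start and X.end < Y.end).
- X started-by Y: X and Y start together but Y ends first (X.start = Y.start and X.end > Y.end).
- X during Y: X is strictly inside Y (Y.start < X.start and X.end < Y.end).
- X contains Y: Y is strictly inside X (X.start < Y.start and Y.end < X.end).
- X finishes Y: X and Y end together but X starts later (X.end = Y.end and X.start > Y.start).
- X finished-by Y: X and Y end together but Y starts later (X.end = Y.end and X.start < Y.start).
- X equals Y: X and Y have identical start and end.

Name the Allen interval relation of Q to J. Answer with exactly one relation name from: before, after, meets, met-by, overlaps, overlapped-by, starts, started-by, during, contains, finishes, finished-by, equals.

overlaps

Q = [t=405, t=685]; J = [t=495, t=812].
Compare endpoints: Q.start < J.start, Q.start < J.end, Q.end > J.start, Q.end < J.end.
That pattern is 'overlaps'.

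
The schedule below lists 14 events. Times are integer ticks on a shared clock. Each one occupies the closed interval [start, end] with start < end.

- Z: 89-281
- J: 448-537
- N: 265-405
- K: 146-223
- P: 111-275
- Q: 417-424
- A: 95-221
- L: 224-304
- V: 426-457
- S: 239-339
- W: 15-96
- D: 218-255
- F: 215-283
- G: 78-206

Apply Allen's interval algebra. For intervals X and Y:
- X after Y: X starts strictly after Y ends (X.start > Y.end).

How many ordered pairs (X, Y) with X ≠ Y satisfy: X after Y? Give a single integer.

Checking all 182 ordered pairs for relation 'after'; matching pairs in alphabetical order:
(D, G): D after G ✓
(D, W): D after W ✓
(F, G): F after G ✓
(F, W): F after W ✓
(J, A): J after A ✓
(J, D): J after D ✓
(J, F): J after F ✓
(J, G): J after G ✓
(J, K): J after K ✓
(J, L): J after L ✓
(J, N): J after N ✓
(J, P): J after P ✓
(J, Q): J after Q ✓
(J, S): J after S ✓
(J, W): J after W ✓
(J, Z): J after Z ✓
(K, W): K after W ✓
(L, A): L after A ✓
(L, G): L after G ✓
(L, K): L after K ✓
(L, W): L after W ✓
(N, A): N after A ✓
(N, D): N after D ✓
(N, G): N after G ✓
... plus 30 further pairs not listed.
Count: 54.

54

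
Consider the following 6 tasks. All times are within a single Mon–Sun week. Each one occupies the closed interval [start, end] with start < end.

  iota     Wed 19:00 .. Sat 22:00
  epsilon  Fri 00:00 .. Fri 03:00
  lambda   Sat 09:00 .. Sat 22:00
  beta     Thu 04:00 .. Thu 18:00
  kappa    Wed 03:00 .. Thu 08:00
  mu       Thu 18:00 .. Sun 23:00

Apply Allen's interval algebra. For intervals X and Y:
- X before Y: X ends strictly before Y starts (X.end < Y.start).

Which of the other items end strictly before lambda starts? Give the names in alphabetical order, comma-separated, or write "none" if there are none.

beta, epsilon, kappa

Target lambda = [Sat 09:00, Sat 22:00].
beta [Thu 04:00, Thu 18:00] → before → yes.
epsilon [Fri 00:00, Fri 03:00] → before → yes.
iota [Wed 19:00, Sat 22:00] → finished-by → no.
kappa [Wed 03:00, Thu 08:00] → before → yes.
mu [Thu 18:00, Sun 23:00] → contains → no.
Result: beta, epsilon, kappa.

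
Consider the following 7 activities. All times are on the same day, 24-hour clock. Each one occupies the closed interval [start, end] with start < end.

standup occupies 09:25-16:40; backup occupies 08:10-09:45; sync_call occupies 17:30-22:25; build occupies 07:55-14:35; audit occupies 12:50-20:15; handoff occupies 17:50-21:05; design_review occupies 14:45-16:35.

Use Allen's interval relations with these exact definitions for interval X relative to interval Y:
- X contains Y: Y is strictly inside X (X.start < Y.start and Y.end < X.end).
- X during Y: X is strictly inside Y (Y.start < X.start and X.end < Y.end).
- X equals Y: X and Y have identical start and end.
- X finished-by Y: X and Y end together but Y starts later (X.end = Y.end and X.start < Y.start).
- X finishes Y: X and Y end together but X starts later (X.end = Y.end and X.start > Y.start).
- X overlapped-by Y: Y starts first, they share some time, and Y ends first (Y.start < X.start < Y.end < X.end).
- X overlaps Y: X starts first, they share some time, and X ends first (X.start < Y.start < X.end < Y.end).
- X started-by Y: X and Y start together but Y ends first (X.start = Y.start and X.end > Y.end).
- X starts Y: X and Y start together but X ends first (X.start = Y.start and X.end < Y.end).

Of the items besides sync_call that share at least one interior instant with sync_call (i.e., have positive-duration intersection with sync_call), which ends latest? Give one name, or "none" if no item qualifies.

Target sync_call = [17:30, 22:25].
audit [12:50, 20:15] → overlaps → candidate.
backup [08:10, 09:45] → before → excluded.
build [07:55, 14:35] → before → excluded.
design_review [14:45, 16:35] → before → excluded.
handoff [17:50, 21:05] → during → candidate.
standup [09:25, 16:40] → before → excluded.
Among candidates, latest end is 21:05 → handoff.

handoff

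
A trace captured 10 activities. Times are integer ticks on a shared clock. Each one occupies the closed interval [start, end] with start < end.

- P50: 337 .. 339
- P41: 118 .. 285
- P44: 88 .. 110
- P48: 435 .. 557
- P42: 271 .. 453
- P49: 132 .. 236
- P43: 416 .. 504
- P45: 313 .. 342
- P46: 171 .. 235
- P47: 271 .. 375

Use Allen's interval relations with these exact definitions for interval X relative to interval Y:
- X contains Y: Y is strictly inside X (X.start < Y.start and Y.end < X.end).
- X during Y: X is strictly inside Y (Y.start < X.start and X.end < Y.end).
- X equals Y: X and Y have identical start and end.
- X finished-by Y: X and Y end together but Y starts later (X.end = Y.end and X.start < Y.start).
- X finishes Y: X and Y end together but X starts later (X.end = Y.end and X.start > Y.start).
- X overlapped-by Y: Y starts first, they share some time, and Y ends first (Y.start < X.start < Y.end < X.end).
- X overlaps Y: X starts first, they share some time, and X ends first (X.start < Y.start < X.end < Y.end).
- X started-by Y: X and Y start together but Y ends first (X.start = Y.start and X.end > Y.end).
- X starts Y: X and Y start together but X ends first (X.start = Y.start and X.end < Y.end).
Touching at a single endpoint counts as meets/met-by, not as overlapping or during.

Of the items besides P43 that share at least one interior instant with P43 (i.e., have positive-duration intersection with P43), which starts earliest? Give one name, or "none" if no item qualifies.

P42

Target P43 = [416, 504].
P41 [118, 285] → before → excluded.
P42 [271, 453] → overlaps → candidate.
P44 [88, 110] → before → excluded.
P45 [313, 342] → before → excluded.
P46 [171, 235] → before → excluded.
P47 [271, 375] → before → excluded.
P48 [435, 557] → overlapped-by → candidate.
P49 [132, 236] → before → excluded.
P50 [337, 339] → before → excluded.
Among candidates, earliest start is 271 → P42.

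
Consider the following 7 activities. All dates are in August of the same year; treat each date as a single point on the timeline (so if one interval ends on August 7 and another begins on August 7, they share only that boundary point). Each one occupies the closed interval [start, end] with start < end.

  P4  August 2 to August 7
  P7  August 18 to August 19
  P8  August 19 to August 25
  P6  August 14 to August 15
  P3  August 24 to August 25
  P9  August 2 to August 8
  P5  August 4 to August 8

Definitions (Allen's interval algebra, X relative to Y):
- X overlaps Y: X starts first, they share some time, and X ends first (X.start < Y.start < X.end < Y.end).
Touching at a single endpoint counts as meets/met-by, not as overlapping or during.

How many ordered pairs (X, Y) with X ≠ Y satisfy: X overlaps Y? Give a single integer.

1

Checking all 42 ordered pairs for relation 'overlaps'; matching pairs in alphabetical order:
(P4, P5): P4 overlaps P5 ✓
Count: 1.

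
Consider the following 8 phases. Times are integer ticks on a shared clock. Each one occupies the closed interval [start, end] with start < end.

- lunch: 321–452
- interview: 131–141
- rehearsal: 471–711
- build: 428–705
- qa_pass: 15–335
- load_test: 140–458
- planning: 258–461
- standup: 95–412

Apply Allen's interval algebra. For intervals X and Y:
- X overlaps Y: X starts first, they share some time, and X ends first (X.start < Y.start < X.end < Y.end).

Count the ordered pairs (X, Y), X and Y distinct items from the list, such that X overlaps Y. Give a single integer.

13

Checking all 56 ordered pairs for relation 'overlaps'; matching pairs in alphabetical order:
(build, rehearsal): build overlaps rehearsal ✓
(interview, load_test): interview overlaps load_test ✓
(load_test, build): load_test overlaps build ✓
(load_test, planning): load_test overlaps planning ✓
(lunch, build): lunch overlaps build ✓
(planning, build): planning overlaps build ✓
(qa_pass, load_test): qa_pass overlaps load_test ✓
(qa_pass, lunch): qa_pass overlaps lunch ✓
(qa_pass, planning): qa_pass overlaps planning ✓
(qa_pass, standup): qa_pass overlaps standup ✓
(standup, load_test): standup overlaps load_test ✓
(standup, lunch): standup overlaps lunch ✓
(standup, planning): standup overlaps planning ✓
Count: 13.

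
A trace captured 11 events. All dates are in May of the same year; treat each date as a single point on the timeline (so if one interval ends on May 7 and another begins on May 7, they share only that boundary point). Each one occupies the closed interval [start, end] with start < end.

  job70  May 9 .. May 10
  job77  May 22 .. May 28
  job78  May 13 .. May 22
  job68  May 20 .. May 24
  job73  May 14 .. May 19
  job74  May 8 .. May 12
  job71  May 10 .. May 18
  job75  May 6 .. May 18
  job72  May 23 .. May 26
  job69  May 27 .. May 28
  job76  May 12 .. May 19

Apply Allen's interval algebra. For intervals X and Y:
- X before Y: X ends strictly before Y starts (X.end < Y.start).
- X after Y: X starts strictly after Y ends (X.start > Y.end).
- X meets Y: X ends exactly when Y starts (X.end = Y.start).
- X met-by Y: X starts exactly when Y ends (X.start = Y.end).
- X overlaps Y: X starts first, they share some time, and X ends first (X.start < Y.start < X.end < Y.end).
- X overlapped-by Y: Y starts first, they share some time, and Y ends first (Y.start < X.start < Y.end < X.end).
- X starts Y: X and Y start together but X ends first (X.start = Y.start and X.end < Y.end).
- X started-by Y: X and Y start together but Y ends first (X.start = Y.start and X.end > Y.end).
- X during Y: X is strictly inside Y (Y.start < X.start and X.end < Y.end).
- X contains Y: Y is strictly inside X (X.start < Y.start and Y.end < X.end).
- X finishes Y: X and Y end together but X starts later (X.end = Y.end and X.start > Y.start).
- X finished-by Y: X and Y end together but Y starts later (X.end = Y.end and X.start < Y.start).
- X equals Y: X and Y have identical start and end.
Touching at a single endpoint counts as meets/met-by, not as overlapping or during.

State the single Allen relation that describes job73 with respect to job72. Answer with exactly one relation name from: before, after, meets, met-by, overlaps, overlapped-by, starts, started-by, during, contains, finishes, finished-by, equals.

before

job73 = [May 14, May 19]; job72 = [May 23, May 26].
Compare endpoints: job73.start < job72.start, job73.start < job72.end, job73.end < job72.start, job73.end < job72.end.
That pattern is 'before'.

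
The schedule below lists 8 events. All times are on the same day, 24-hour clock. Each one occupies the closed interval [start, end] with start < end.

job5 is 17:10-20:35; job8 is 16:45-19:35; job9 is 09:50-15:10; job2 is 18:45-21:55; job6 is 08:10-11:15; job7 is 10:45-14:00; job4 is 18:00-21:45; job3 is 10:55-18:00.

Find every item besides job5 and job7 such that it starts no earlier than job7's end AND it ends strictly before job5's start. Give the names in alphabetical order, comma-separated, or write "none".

none

Conditions: its start is no earlier than job7's end (X.start >= 14:00) AND its end is strictly before job5's start (X.end < 17:10).
job2: start 18:45 >= 14:00? ✓; end 21:55 < 17:10? ✗ → no.
job3: start 10:55 >= 14:00? ✗; end 18:00 < 17:10? ✗ → no.
job4: start 18:00 >= 14:00? ✓; end 21:45 < 17:10? ✗ → no.
job6: start 08:10 >= 14:00? ✗; end 11:15 < 17:10? ✓ → no.
job8: start 16:45 >= 14:00? ✓; end 19:35 < 17:10? ✗ → no.
job9: start 09:50 >= 14:00? ✗; end 15:10 < 17:10? ✓ → no.
Result: none.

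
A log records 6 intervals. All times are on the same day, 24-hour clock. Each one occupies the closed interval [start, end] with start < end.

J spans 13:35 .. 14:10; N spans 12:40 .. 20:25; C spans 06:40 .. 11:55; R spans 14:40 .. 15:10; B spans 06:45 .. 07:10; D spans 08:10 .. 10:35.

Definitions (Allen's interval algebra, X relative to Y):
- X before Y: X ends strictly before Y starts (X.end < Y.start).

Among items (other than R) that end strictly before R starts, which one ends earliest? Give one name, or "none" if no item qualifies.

B

Target R = [14:40, 15:10].
B [06:45, 07:10] → before → candidate.
C [06:40, 11:55] → before → candidate.
D [08:10, 10:35] → before → candidate.
J [13:35, 14:10] → before → candidate.
N [12:40, 20:25] → contains → excluded.
Among candidates, earliest end is 07:10 → B.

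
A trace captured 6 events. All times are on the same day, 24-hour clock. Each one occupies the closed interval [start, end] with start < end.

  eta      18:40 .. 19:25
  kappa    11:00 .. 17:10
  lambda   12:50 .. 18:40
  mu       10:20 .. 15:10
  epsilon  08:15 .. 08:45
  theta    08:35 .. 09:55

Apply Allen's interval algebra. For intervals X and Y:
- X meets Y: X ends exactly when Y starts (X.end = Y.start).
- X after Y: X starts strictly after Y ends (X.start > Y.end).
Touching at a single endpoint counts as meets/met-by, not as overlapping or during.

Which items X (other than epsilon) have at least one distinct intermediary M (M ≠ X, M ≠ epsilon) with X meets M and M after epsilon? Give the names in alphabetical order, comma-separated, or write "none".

lambda

Target epsilon = [08:15, 08:45].
Intermediaries M with M after epsilon: eta, kappa, lambda, mu.
Via eta — items with X meets eta: lambda.
Via kappa — items with X meets kappa: none.
Via lambda — items with X meets lambda: none.
Via mu — items with X meets mu: none.
Union: lambda.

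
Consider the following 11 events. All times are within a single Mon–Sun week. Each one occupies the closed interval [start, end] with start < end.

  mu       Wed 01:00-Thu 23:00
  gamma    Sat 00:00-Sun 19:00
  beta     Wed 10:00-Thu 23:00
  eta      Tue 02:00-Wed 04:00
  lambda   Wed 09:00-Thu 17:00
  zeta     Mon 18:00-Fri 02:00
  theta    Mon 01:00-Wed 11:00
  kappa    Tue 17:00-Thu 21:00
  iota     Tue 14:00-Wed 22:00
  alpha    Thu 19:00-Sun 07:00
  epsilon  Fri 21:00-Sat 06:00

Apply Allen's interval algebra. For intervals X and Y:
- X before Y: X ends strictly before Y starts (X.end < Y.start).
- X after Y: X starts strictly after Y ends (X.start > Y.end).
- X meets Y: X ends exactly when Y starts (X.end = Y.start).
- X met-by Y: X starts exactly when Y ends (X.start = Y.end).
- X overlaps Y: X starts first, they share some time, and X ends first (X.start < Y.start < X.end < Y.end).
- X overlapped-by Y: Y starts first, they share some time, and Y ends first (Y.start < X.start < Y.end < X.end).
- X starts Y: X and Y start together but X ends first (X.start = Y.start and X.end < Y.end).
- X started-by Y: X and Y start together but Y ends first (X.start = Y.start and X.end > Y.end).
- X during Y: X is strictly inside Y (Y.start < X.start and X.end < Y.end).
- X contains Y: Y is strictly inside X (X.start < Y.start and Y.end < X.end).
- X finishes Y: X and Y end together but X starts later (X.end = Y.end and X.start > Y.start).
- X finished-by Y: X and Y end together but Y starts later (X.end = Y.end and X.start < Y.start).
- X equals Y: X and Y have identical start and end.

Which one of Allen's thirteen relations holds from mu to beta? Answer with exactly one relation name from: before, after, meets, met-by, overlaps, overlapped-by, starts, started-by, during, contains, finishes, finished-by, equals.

finished-by

mu = [Wed 01:00, Thu 23:00]; beta = [Wed 10:00, Thu 23:00].
Compare endpoints: mu.start < beta.start, mu.start < beta.end, mu.end > beta.start, mu.end = beta.end.
That pattern is 'finished-by'.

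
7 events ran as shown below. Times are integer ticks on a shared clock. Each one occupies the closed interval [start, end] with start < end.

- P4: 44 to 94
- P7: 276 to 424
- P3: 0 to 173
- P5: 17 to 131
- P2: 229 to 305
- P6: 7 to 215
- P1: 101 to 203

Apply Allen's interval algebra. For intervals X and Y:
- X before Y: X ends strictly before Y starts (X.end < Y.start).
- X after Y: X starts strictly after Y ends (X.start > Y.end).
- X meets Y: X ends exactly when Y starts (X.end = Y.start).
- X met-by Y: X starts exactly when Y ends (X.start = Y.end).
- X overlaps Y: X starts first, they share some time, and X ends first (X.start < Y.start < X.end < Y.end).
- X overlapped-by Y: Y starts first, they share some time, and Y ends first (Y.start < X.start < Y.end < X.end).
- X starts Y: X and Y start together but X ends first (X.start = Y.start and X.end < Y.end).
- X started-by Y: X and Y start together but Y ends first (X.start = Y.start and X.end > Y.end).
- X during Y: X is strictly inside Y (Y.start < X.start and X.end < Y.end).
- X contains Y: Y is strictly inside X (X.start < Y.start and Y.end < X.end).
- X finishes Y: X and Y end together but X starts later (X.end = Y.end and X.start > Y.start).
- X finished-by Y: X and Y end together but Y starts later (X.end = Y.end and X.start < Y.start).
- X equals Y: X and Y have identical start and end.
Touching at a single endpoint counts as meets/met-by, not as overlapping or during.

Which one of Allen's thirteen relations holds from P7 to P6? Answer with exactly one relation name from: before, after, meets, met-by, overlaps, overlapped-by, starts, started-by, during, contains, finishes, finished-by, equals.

P7 = [276, 424]; P6 = [7, 215].
Compare endpoints: P7.start > P6.start, P7.start > P6.end, P7.end > P6.start, P7.end > P6.end.
That pattern is 'after'.

after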